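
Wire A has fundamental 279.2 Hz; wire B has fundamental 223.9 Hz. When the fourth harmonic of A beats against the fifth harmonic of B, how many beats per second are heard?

2.7 Hz

Fourth harmonic of the first: 4·279.2 = 1116.8 Hz.
Fifth harmonic of the second: 5·223.9 = 1119.5 Hz.
f_beat = |1116.8 − 1119.5| = 2.7 Hz.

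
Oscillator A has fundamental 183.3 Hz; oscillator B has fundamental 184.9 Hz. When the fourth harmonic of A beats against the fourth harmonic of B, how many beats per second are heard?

6.4 Hz

Fourth harmonic of the first: 4·183.3 = 733.2 Hz.
Fourth harmonic of the second: 4·184.9 = 739.6 Hz.
f_beat = |733.2 − 739.6| = 6.4 Hz.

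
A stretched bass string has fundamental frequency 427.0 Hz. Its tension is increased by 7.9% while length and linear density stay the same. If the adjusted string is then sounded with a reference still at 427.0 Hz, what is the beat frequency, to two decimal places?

16.55 Hz

For a string, f ∝ √T, so the new frequency is 427.0·√1.079 = 443.5459 Hz.
f_beat = |443.5459 − 427.0| = 16.55 Hz.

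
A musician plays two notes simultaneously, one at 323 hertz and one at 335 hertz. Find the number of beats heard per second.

12 Hz

The beat frequency equals the magnitude of the frequency difference.
|323 − 335| = 12 Hz.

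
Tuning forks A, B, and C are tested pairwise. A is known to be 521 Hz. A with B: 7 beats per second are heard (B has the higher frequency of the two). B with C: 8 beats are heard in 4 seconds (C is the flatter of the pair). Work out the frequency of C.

526 Hz

B is above A, so f_B = 521 + 7 = 528 Hz.
B–C: Beat frequency = 8/4 = 2 Hz.
C is below B, so f_C = 528 − 2 = 526 Hz.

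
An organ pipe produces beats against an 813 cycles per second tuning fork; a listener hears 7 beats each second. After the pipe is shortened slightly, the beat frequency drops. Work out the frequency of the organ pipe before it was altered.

806 Hz

|f − 813| = 7, so the organ pipe was at either 806 Hz or 820 Hz.
A shorter pipe has a higher fundamental; the adjustment raises the organ pipe's frequency.
The beat rate fell, so the adjustment moved the organ pipe toward 813 Hz — it must have started below the reference.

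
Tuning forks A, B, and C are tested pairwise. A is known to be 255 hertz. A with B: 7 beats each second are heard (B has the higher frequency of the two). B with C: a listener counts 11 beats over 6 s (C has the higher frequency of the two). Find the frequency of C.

B is above A, so f_B = 255 + 7 = 262 Hz.
B–C: Beat frequency = 11/6 = 1.8333 Hz.
C is above B, so f_C = 262 + 1.8333 = 263.8333 Hz.

263.8333 Hz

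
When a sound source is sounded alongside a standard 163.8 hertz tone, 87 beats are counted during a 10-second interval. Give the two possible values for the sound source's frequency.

Beat frequency = 87/10 = 8.7 Hz.
|f − 163.8| = 8.7, so f = 163.8 ± 8.7.

155.1 Hz or 172.5 Hz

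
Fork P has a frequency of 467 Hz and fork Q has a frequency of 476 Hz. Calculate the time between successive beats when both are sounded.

0.111 s

f_beat = |467 − 476| = 9 Hz.
Beat period T = 1 / f_beat = 1 / 9 s.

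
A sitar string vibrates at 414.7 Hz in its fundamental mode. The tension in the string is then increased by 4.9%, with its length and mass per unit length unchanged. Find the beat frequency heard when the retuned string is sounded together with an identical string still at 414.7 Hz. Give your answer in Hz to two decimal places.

10.04 Hz

For a string, f ∝ √T, so the new frequency is 414.7·√1.049 = 424.7386 Hz.
f_beat = |424.7386 − 414.7| = 10.04 Hz.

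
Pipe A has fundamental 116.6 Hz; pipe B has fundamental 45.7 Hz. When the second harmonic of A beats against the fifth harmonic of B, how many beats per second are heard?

Second harmonic of the first: 2·116.6 = 233.2 Hz.
Fifth harmonic of the second: 5·45.7 = 228.5 Hz.
f_beat = |233.2 − 228.5| = 4.7 Hz.

4.7 Hz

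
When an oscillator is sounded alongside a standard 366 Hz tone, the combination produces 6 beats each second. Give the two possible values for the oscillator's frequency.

|f − 366| = 6, so f = 366 ± 6.

360 Hz or 372 Hz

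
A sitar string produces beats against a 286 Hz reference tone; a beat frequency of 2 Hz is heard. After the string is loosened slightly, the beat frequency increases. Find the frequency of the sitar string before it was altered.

|f − 286| = 2, so the sitar string was at either 284 Hz or 288 Hz.
Reducing tension lowers a string's frequency; the adjustment lowers the sitar string's frequency.
The beat rate rose, so the adjustment moved the sitar string further from 286 Hz — it was already below the reference.

284 Hz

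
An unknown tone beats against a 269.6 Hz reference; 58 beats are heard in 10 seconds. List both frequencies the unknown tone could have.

263.8 Hz or 275.4 Hz

Beat frequency = 58/10 = 5.8 Hz.
|f − 269.6| = 5.8, so f = 269.6 ± 5.8.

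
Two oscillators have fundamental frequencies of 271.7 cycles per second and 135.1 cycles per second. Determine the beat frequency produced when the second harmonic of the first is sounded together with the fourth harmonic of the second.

Second harmonic of the first: 2·271.7 = 543.4 Hz.
Fourth harmonic of the second: 4·135.1 = 540.4 Hz.
f_beat = |543.4 − 540.4| = 3.0 Hz.

3.0 Hz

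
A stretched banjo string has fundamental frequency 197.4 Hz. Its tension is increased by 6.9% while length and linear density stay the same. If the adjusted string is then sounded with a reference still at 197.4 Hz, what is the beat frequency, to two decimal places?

For a string, f ∝ √T, so the new frequency is 197.4·√1.069 = 204.0967 Hz.
f_beat = |204.0967 − 197.4| = 6.70 Hz.

6.70 Hz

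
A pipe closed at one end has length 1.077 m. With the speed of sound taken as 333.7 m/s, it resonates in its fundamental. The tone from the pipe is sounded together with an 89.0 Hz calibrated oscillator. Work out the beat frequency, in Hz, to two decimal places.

Closed pipe (odd harmonics): f_n = n·v/(4L) = 1·333.7/(4·1.077) = 77.4605 Hz.
f_beat = |77.4605 − 89.0| = 11.54 Hz.

11.54 Hz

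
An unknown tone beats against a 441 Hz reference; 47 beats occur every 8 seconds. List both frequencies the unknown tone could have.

Beat frequency = 47/8 = 5.875 Hz.
|f − 441| = 5.875, so f = 441 ± 5.875.

435.125 Hz or 446.875 Hz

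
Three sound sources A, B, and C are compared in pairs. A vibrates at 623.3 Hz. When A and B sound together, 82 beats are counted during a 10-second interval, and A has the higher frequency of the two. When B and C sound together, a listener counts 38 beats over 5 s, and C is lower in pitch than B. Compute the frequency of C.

607.5 Hz

A–B: Beat frequency = 82/10 = 8.2 Hz.
B is below A, so f_B = 623.3 − 8.2 = 615.1 Hz.
B–C: Beat frequency = 38/5 = 7.6 Hz.
C is below B, so f_C = 615.1 − 7.6 = 607.5 Hz.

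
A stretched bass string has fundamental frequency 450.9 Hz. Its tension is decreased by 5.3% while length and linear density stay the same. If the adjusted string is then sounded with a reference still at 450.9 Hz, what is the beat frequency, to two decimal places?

For a string, f ∝ √T, so the new frequency is 450.9·√0.947 = 438.7885 Hz.
f_beat = |438.7885 − 450.9| = 12.11 Hz.

12.11 Hz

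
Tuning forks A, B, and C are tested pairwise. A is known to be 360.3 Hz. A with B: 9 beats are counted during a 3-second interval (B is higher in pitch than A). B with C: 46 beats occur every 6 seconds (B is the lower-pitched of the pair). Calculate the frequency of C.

370.9667 Hz

A–B: Beat frequency = 9/3 = 3 Hz.
B is above A, so f_B = 360.3 + 3 = 363.3 Hz.
B–C: Beat frequency = 46/6 = 7.6667 Hz.
C is above B, so f_C = 363.3 + 7.6667 = 370.9667 Hz.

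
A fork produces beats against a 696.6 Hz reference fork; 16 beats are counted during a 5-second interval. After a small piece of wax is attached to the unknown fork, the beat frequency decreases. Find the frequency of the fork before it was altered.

699.8 Hz

Beat frequency = 16/5 = 3.2 Hz.
|f − 696.6| = 3.2, so the fork was at either 693.4 Hz or 699.8 Hz.
Loading a fork with wax lowers its frequency; the adjustment lowers the fork's frequency.
The beat rate fell, so the adjustment moved the fork toward 696.6 Hz — it must have started above the reference.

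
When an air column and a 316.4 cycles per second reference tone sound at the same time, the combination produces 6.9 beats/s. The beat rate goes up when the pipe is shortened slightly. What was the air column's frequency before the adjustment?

323.3 Hz

|f − 316.4| = 6.9, so the air column was at either 309.5 Hz or 323.3 Hz.
A shorter pipe has a higher fundamental; the adjustment raises the air column's frequency.
The beat rate rose, so the adjustment moved the air column further from 316.4 Hz — it was already above the reference.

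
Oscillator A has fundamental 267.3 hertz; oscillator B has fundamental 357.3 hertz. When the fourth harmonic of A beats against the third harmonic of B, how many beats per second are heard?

2.7 Hz

Fourth harmonic of the first: 4·267.3 = 1069.2 Hz.
Third harmonic of the second: 3·357.3 = 1071.9 Hz.
f_beat = |1069.2 − 1071.9| = 2.7 Hz.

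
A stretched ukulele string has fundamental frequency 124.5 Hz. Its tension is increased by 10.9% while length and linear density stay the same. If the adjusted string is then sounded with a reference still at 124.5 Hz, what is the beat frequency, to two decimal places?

For a string, f ∝ √T, so the new frequency is 124.5·√1.109 = 131.1098 Hz.
f_beat = |131.1098 − 124.5| = 6.61 Hz.

6.61 Hz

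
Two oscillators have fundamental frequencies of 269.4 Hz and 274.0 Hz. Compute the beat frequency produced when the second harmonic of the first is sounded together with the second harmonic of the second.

Second harmonic of the first: 2·269.4 = 538.8 Hz.
Second harmonic of the second: 2·274.0 = 548.0 Hz.
f_beat = |538.8 − 548.0| = 9.2 Hz.

9.2 Hz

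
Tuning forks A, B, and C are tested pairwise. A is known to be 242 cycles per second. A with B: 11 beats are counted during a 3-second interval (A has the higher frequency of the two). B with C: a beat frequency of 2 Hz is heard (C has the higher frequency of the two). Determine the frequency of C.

240.3333 Hz

A–B: Beat frequency = 11/3 = 3.6667 Hz.
B is below A, so f_B = 242 − 3.6667 = 238.3333 Hz.
C is above B, so f_C = 238.3333 + 2 = 240.3333 Hz.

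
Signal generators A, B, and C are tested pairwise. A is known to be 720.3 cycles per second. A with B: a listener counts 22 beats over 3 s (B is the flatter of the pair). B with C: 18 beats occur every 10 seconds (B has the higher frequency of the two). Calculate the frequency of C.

711.1667 Hz

A–B: Beat frequency = 22/3 = 7.3333 Hz.
B is below A, so f_B = 720.3 − 7.3333 = 712.9667 Hz.
B–C: Beat frequency = 18/10 = 1.8 Hz.
C is below B, so f_C = 712.9667 − 1.8 = 711.1667 Hz.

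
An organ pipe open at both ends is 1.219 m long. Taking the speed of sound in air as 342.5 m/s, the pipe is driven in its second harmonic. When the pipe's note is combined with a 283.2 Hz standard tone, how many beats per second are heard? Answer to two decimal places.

Open pipe: f_n = n·v/(2L) = 2·342.5/(2·1.219) = 280.9680 Hz.
f_beat = |280.9680 − 283.2| = 2.23 Hz.

2.23 Hz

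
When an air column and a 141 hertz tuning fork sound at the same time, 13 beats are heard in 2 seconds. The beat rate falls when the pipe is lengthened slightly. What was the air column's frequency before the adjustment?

Beat frequency = 13/2 = 6.5 Hz.
|f − 141| = 6.5, so the air column was at either 134.5 Hz or 147.5 Hz.
A longer pipe has a lower fundamental; the adjustment lowers the air column's frequency.
The beat rate fell, so the adjustment moved the air column toward 141 Hz — it must have started above the reference.

147.5 Hz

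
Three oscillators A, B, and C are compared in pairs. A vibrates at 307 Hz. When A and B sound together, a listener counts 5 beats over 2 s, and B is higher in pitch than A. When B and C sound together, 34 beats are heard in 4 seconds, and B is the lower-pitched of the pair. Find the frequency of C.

318 Hz

A–B: Beat frequency = 5/2 = 2.5 Hz.
B is above A, so f_B = 307 + 2.5 = 309.5 Hz.
B–C: Beat frequency = 34/4 = 8.5 Hz.
C is above B, so f_C = 309.5 + 8.5 = 318 Hz.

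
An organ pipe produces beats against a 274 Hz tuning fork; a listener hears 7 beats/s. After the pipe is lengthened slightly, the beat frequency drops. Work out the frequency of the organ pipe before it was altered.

281 Hz

|f − 274| = 7, so the organ pipe was at either 267 Hz or 281 Hz.
A longer pipe has a lower fundamental; the adjustment lowers the organ pipe's frequency.
The beat rate fell, so the adjustment moved the organ pipe toward 274 Hz — it must have started above the reference.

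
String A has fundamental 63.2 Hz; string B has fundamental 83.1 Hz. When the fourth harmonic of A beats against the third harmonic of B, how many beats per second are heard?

3.5 Hz

Fourth harmonic of the first: 4·63.2 = 252.8 Hz.
Third harmonic of the second: 3·83.1 = 249.3 Hz.
f_beat = |252.8 − 249.3| = 3.5 Hz.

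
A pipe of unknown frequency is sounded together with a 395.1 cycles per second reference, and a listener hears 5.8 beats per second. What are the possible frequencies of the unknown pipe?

|f − 395.1| = 5.8, so f = 395.1 ± 5.8.

389.3 Hz or 400.9 Hz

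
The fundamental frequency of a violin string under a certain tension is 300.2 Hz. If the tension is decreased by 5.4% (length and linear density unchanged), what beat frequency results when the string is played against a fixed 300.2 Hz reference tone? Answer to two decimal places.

8.22 Hz

For a string, f ∝ √T, so the new frequency is 300.2·√0.946 = 291.9821 Hz.
f_beat = |291.9821 − 300.2| = 8.22 Hz.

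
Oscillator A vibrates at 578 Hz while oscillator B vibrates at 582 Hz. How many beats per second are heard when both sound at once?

4 Hz

The beat frequency equals the magnitude of the frequency difference.
|578 − 582| = 4 Hz.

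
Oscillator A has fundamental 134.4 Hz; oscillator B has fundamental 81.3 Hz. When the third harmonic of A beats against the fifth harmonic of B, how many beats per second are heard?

3.3 Hz

Third harmonic of the first: 3·134.4 = 403.2 Hz.
Fifth harmonic of the second: 5·81.3 = 406.5 Hz.
f_beat = |403.2 − 406.5| = 3.3 Hz.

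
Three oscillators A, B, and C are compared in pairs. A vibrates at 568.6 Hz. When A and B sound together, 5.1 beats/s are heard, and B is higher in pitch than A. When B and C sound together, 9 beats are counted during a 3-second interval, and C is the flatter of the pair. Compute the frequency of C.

B is above A, so f_B = 568.6 + 5.1 = 573.7 Hz.
B–C: Beat frequency = 9/3 = 3 Hz.
C is below B, so f_C = 573.7 − 3 = 570.7 Hz.

570.7 Hz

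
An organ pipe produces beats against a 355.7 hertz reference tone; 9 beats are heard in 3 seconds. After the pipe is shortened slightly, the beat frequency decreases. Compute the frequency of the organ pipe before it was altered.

352.7 Hz

Beat frequency = 9/3 = 3 Hz.
|f − 355.7| = 3, so the organ pipe was at either 352.7 Hz or 358.7 Hz.
A shorter pipe has a higher fundamental; the adjustment raises the organ pipe's frequency.
The beat rate fell, so the adjustment moved the organ pipe toward 355.7 Hz — it must have started below the reference.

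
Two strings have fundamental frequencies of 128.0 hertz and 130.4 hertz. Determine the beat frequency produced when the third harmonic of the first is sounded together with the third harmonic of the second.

7.2 Hz

Third harmonic of the first: 3·128.0 = 384.0 Hz.
Third harmonic of the second: 3·130.4 = 391.2 Hz.
f_beat = |384.0 − 391.2| = 7.2 Hz.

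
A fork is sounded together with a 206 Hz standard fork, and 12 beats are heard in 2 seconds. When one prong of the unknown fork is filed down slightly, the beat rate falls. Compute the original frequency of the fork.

Beat frequency = 12/2 = 6 Hz.
|f − 206| = 6, so the fork was at either 200 Hz or 212 Hz.
Filing a prong removes mass and raises the fork's frequency; the adjustment raises the fork's frequency.
The beat rate fell, so the adjustment moved the fork toward 206 Hz — it must have started below the reference.

200 Hz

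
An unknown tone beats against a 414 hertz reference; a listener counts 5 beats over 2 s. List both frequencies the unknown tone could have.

411.5 Hz or 416.5 Hz

Beat frequency = 5/2 = 2.5 Hz.
|f − 414| = 2.5, so f = 414 ± 2.5.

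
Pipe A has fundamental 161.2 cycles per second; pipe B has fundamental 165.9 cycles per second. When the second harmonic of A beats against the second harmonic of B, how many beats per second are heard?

Second harmonic of the first: 2·161.2 = 322.4 Hz.
Second harmonic of the second: 2·165.9 = 331.8 Hz.
f_beat = |322.4 − 331.8| = 9.4 Hz.

9.4 Hz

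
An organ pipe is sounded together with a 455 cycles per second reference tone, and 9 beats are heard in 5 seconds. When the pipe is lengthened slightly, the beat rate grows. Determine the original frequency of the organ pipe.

Beat frequency = 9/5 = 1.8 Hz.
|f − 455| = 1.8, so the organ pipe was at either 453.2 Hz or 456.8 Hz.
A longer pipe has a lower fundamental; the adjustment lowers the organ pipe's frequency.
The beat rate rose, so the adjustment moved the organ pipe further from 455 Hz — it was already below the reference.

453.2 Hz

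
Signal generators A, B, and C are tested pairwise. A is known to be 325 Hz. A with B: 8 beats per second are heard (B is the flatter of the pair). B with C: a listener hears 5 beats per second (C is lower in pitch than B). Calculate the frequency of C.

312 Hz

B is below A, so f_B = 325 − 8 = 317 Hz.
C is below B, so f_C = 317 − 5 = 312 Hz.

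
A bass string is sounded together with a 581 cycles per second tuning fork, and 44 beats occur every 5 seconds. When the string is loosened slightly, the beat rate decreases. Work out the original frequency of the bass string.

589.8 Hz

Beat frequency = 44/5 = 8.8 Hz.
|f − 581| = 8.8, so the bass string was at either 572.2 Hz or 589.8 Hz.
Reducing tension lowers a string's frequency; the adjustment lowers the bass string's frequency.
The beat rate fell, so the adjustment moved the bass string toward 581 Hz — it must have started above the reference.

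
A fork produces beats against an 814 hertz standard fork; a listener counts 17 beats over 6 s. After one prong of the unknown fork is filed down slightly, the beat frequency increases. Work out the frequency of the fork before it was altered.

Beat frequency = 17/6 = 2.8333 Hz.
|f − 814| = 2.8333, so the fork was at either 811.1667 Hz or 816.8333 Hz.
Filing a prong removes mass and raises the fork's frequency; the adjustment raises the fork's frequency.
The beat rate rose, so the adjustment moved the fork further from 814 Hz — it was already above the reference.

816.8333 Hz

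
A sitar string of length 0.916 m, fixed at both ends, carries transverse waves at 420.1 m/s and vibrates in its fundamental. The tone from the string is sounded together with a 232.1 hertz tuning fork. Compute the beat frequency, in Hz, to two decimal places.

2.79 Hz

For a string fixed at both ends, f_n = n·v/(2L) = 1·420.1/(2·0.916) = 229.3122 Hz.
f_beat = |229.3122 − 232.1| = 2.79 Hz.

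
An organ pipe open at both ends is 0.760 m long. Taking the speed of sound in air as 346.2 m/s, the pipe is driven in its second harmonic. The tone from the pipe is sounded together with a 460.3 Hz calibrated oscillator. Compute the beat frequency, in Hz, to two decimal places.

Open pipe: f_n = n·v/(2L) = 2·346.2/(2·0.760) = 455.5263 Hz.
f_beat = |455.5263 − 460.3| = 4.77 Hz.

4.77 Hz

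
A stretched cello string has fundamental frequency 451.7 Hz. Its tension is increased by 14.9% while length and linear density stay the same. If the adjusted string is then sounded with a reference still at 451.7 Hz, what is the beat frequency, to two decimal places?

32.48 Hz

For a string, f ∝ √T, so the new frequency is 451.7·√1.149 = 484.1836 Hz.
f_beat = |484.1836 − 451.7| = 32.48 Hz.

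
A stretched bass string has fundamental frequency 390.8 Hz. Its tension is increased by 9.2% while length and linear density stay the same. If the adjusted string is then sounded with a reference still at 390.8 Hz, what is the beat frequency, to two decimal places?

For a string, f ∝ √T, so the new frequency is 390.8·√1.092 = 408.3813 Hz.
f_beat = |408.3813 − 390.8| = 17.58 Hz.

17.58 Hz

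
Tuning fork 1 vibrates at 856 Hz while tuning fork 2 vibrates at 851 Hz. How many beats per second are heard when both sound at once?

5 Hz

Beats arise from superposition of two nearby frequencies; the beat rate is |f₁ − f₂|.
|856 − 851| = 5 Hz.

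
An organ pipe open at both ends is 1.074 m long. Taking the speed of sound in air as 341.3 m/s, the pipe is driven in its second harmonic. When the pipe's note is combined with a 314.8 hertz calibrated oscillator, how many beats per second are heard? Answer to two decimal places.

2.98 Hz

Open pipe: f_n = n·v/(2L) = 2·341.3/(2·1.074) = 317.7840 Hz.
f_beat = |317.7840 − 314.8| = 2.98 Hz.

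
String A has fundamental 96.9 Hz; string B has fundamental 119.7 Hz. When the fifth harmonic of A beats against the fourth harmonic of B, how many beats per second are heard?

5.7 Hz

Fifth harmonic of the first: 5·96.9 = 484.5 Hz.
Fourth harmonic of the second: 4·119.7 = 478.8 Hz.
f_beat = |484.5 − 478.8| = 5.7 Hz.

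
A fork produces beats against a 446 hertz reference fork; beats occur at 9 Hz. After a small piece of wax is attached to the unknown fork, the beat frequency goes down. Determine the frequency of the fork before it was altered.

|f − 446| = 9, so the fork was at either 437 Hz or 455 Hz.
Loading a fork with wax lowers its frequency; the adjustment lowers the fork's frequency.
The beat rate fell, so the adjustment moved the fork toward 446 Hz — it must have started above the reference.

455 Hz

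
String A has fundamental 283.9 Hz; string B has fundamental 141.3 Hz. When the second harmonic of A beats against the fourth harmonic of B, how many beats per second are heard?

2.6 Hz

Second harmonic of the first: 2·283.9 = 567.8 Hz.
Fourth harmonic of the second: 4·141.3 = 565.2 Hz.
f_beat = |567.8 − 565.2| = 2.6 Hz.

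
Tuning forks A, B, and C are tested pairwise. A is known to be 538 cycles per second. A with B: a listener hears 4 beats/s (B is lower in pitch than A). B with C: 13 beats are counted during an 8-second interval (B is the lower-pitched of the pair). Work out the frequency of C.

B is below A, so f_B = 538 − 4 = 534 Hz.
B–C: Beat frequency = 13/8 = 1.625 Hz.
C is above B, so f_C = 534 + 1.625 = 535.625 Hz.

535.625 Hz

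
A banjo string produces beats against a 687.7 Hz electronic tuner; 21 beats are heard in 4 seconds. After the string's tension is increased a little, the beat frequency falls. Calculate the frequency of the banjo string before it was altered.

682.45 Hz

Beat frequency = 21/4 = 5.25 Hz.
|f − 687.7| = 5.25, so the banjo string was at either 682.45 Hz or 692.95 Hz.
Higher tension means higher frequency; the adjustment raises the banjo string's frequency.
The beat rate fell, so the adjustment moved the banjo string toward 687.7 Hz — it must have started below the reference.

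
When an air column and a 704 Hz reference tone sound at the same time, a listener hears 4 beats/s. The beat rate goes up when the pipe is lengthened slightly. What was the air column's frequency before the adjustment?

700 Hz

|f − 704| = 4, so the air column was at either 700 Hz or 708 Hz.
A longer pipe has a lower fundamental; the adjustment lowers the air column's frequency.
The beat rate rose, so the adjustment moved the air column further from 704 Hz — it was already below the reference.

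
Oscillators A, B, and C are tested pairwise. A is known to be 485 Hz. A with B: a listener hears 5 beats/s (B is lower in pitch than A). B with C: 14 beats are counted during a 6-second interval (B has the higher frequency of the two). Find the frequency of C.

B is below A, so f_B = 485 − 5 = 480 Hz.
B–C: Beat frequency = 14/6 = 2.3333 Hz.
C is below B, so f_C = 480 − 2.3333 = 477.6667 Hz.

477.6667 Hz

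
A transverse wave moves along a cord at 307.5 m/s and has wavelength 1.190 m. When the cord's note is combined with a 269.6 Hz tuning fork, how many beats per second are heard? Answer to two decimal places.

11.20 Hz

Source frequency f = v/λ = 307.5/1.190 = 258.4034 Hz.
f_beat = |258.4034 − 269.6| = 11.20 Hz.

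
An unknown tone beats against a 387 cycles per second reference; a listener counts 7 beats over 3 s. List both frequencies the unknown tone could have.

Beat frequency = 7/3 = 2.3333 Hz.
|f − 387| = 2.3333, so f = 387 ± 2.3333.

384.6667 Hz or 389.3333 Hz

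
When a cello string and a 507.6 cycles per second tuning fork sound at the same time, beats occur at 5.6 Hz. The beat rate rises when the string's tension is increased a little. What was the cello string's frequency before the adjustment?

|f − 507.6| = 5.6, so the cello string was at either 502 Hz or 513.2 Hz.
Higher tension means higher frequency; the adjustment raises the cello string's frequency.
The beat rate rose, so the adjustment moved the cello string further from 507.6 Hz — it was already above the reference.

513.2 Hz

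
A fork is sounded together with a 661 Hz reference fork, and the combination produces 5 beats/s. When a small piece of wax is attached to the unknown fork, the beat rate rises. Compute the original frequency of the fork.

|f − 661| = 5, so the fork was at either 656 Hz or 666 Hz.
Loading a fork with wax lowers its frequency; the adjustment lowers the fork's frequency.
The beat rate rose, so the adjustment moved the fork further from 661 Hz — it was already below the reference.

656 Hz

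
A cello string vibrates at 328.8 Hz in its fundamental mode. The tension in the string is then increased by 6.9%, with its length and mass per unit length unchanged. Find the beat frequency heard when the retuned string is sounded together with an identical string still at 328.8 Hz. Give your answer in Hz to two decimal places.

For a string, f ∝ √T, so the new frequency is 328.8·√1.069 = 339.9544 Hz.
f_beat = |339.9544 − 328.8| = 11.15 Hz.

11.15 Hz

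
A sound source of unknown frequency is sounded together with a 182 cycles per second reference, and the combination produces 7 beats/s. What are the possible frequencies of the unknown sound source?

|f − 182| = 7, so f = 182 ± 7.

175 Hz or 189 Hz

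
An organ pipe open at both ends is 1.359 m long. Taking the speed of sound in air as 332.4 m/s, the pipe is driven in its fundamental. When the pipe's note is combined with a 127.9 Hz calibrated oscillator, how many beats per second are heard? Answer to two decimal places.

Open pipe: f_n = n·v/(2L) = 1·332.4/(2·1.359) = 122.2958 Hz.
f_beat = |122.2958 − 127.9| = 5.60 Hz.

5.60 Hz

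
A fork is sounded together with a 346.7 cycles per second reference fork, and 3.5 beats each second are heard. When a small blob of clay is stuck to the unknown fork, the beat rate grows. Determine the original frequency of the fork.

|f − 346.7| = 3.5, so the fork was at either 343.2 Hz or 350.2 Hz.
Adding mass to a fork lowers its frequency; the adjustment lowers the fork's frequency.
The beat rate rose, so the adjustment moved the fork further from 346.7 Hz — it was already below the reference.

343.2 Hz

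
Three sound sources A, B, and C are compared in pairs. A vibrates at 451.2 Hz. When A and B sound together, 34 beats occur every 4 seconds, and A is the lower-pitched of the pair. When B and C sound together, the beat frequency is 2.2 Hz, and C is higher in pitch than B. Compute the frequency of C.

A–B: Beat frequency = 34/4 = 8.5 Hz.
B is above A, so f_B = 451.2 + 8.5 = 459.7 Hz.
C is above B, so f_C = 459.7 + 2.2 = 461.9 Hz.

461.9 Hz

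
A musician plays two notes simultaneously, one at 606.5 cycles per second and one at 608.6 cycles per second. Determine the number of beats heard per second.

2.1 Hz

f_beat = |f₁ − f₂|.
|606.5 − 608.6| = 2.1 Hz.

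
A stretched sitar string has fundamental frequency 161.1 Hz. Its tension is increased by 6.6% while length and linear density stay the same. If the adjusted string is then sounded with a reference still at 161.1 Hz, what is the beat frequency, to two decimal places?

For a string, f ∝ √T, so the new frequency is 161.1·√1.066 = 166.3314 Hz.
f_beat = |166.3314 − 161.1| = 5.23 Hz.

5.23 Hz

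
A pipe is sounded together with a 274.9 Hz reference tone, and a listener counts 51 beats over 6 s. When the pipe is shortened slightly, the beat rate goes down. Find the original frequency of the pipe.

266.4 Hz

Beat frequency = 51/6 = 8.5 Hz.
|f − 274.9| = 8.5, so the pipe was at either 266.4 Hz or 283.4 Hz.
A shorter pipe has a higher fundamental; the adjustment raises the pipe's frequency.
The beat rate fell, so the adjustment moved the pipe toward 274.9 Hz — it must have started below the reference.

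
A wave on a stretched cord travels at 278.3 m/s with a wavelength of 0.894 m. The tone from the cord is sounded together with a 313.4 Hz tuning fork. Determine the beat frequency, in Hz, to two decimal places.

Source frequency f = v/λ = 278.3/0.894 = 311.2975 Hz.
f_beat = |311.2975 − 313.4| = 2.10 Hz.

2.10 Hz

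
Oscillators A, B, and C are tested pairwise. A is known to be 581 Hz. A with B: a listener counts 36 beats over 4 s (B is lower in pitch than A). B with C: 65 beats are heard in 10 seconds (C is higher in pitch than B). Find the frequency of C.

578.5 Hz

A–B: Beat frequency = 36/4 = 9 Hz.
B is below A, so f_B = 581 − 9 = 572 Hz.
B–C: Beat frequency = 65/10 = 6.5 Hz.
C is above B, so f_C = 572 + 6.5 = 578.5 Hz.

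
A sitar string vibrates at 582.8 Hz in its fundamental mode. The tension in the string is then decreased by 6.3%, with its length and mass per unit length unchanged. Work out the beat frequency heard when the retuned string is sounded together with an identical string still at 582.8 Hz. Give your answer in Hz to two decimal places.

For a string, f ∝ √T, so the new frequency is 582.8·√0.937 = 564.1432 Hz.
f_beat = |564.1432 − 582.8| = 18.66 Hz.

18.66 Hz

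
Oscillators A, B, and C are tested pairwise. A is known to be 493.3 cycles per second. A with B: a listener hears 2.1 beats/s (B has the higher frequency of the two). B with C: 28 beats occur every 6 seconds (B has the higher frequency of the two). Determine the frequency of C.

B is above A, so f_B = 493.3 + 2.1 = 495.4 Hz.
B–C: Beat frequency = 28/6 = 4.6667 Hz.
C is below B, so f_C = 495.4 − 4.6667 = 490.7333 Hz.

490.7333 Hz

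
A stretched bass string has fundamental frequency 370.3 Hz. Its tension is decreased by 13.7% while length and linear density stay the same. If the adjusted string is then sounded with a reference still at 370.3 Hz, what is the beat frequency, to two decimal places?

26.30 Hz

For a string, f ∝ √T, so the new frequency is 370.3·√0.863 = 344.0005 Hz.
f_beat = |344.0005 − 370.3| = 26.30 Hz.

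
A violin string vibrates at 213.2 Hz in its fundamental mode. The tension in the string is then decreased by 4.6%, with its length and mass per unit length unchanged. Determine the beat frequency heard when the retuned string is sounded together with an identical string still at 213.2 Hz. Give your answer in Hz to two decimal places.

4.96 Hz

For a string, f ∝ √T, so the new frequency is 213.2·√0.954 = 208.2387 Hz.
f_beat = |208.2387 − 213.2| = 4.96 Hz.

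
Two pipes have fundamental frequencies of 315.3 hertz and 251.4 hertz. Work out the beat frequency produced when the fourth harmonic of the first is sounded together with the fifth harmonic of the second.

Fourth harmonic of the first: 4·315.3 = 1261.2 Hz.
Fifth harmonic of the second: 5·251.4 = 1257.0 Hz.
f_beat = |1261.2 − 1257.0| = 4.2 Hz.

4.2 Hz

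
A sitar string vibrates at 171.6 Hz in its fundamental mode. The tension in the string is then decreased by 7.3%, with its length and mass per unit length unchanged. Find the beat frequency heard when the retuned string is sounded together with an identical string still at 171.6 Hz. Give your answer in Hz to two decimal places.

6.38 Hz

For a string, f ∝ √T, so the new frequency is 171.6·√0.927 = 165.2179 Hz.
f_beat = |165.2179 − 171.6| = 6.38 Hz.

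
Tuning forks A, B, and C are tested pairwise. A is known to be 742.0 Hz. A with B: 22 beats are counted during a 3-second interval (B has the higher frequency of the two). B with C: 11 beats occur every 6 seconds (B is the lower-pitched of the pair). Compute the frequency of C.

751.1667 Hz

A–B: Beat frequency = 22/3 = 7.3333 Hz.
B is above A, so f_B = 742.0 + 7.3333 = 749.3333 Hz.
B–C: Beat frequency = 11/6 = 1.8333 Hz.
C is above B, so f_C = 749.3333 + 1.8333 = 751.1667 Hz.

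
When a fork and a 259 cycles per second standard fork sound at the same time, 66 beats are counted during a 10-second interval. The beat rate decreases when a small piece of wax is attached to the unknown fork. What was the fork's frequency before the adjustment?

265.6 Hz

Beat frequency = 66/10 = 6.6 Hz.
|f − 259| = 6.6, so the fork was at either 252.4 Hz or 265.6 Hz.
Loading a fork with wax lowers its frequency; the adjustment lowers the fork's frequency.
The beat rate fell, so the adjustment moved the fork toward 259 Hz — it must have started above the reference.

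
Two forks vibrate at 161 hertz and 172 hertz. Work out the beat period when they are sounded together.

0.091 s

f_beat = |161 − 172| = 11 Hz.
Beat period T = 1 / f_beat = 1 / 11 s.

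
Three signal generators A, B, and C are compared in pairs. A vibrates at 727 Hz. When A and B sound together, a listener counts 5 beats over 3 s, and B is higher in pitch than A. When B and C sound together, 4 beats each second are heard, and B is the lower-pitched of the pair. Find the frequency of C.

A–B: Beat frequency = 5/3 = 1.6667 Hz.
B is above A, so f_B = 727 + 1.6667 = 728.6667 Hz.
C is above B, so f_C = 728.6667 + 4 = 732.6667 Hz.

732.6667 Hz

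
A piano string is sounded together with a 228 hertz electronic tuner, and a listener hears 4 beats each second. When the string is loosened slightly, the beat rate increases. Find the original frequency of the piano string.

224 Hz

|f − 228| = 4, so the piano string was at either 224 Hz or 232 Hz.
Reducing tension lowers a string's frequency; the adjustment lowers the piano string's frequency.
The beat rate rose, so the adjustment moved the piano string further from 228 Hz — it was already below the reference.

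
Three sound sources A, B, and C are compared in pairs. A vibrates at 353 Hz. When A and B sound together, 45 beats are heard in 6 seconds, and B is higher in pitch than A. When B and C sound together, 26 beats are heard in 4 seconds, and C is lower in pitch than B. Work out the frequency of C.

354 Hz

A–B: Beat frequency = 45/6 = 7.5 Hz.
B is above A, so f_B = 353 + 7.5 = 360.5 Hz.
B–C: Beat frequency = 26/4 = 6.5 Hz.
C is below B, so f_C = 360.5 − 6.5 = 354 Hz.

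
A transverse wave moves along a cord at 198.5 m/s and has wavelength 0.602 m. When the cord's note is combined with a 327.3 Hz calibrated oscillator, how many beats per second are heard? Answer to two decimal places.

Source frequency f = v/λ = 198.5/0.602 = 329.7342 Hz.
f_beat = |329.7342 − 327.3| = 2.43 Hz.

2.43 Hz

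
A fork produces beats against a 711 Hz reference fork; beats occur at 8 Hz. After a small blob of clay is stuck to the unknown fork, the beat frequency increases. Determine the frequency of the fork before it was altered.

|f − 711| = 8, so the fork was at either 703 Hz or 719 Hz.
Adding mass to a fork lowers its frequency; the adjustment lowers the fork's frequency.
The beat rate rose, so the adjustment moved the fork further from 711 Hz — it was already below the reference.

703 Hz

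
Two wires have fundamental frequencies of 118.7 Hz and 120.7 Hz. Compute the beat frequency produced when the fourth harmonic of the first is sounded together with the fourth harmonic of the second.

Fourth harmonic of the first: 4·118.7 = 474.8 Hz.
Fourth harmonic of the second: 4·120.7 = 482.8 Hz.
f_beat = |474.8 − 482.8| = 8.0 Hz.

8.0 Hz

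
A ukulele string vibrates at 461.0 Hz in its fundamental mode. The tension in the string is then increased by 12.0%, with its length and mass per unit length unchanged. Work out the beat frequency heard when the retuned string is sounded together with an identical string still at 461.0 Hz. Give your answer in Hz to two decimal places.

For a string, f ∝ √T, so the new frequency is 461.0·√1.120 = 487.8765 Hz.
f_beat = |487.8765 − 461.0| = 26.88 Hz.

26.88 Hz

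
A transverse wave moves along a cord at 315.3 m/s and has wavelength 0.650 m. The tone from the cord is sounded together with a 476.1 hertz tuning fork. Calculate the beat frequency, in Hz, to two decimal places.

8.98 Hz

Source frequency f = v/λ = 315.3/0.650 = 485.0769 Hz.
f_beat = |485.0769 − 476.1| = 8.98 Hz.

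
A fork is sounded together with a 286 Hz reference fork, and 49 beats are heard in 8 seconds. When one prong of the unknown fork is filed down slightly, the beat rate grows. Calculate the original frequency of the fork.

Beat frequency = 49/8 = 6.125 Hz.
|f − 286| = 6.125, so the fork was at either 279.875 Hz or 292.125 Hz.
Filing a prong removes mass and raises the fork's frequency; the adjustment raises the fork's frequency.
The beat rate rose, so the adjustment moved the fork further from 286 Hz — it was already above the reference.

292.125 Hz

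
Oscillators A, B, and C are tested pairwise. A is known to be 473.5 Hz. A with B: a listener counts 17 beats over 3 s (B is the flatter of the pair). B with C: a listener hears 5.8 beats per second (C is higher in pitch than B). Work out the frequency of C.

A–B: Beat frequency = 17/3 = 5.6667 Hz.
B is below A, so f_B = 473.5 − 5.6667 = 467.8333 Hz.
C is above B, so f_C = 467.8333 + 5.8 = 473.6333 Hz.

473.6333 Hz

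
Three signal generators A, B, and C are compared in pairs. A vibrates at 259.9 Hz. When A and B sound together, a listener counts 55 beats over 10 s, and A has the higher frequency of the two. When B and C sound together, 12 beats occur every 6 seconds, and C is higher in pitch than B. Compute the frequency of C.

A–B: Beat frequency = 55/10 = 5.5 Hz.
B is below A, so f_B = 259.9 − 5.5 = 254.4 Hz.
B–C: Beat frequency = 12/6 = 2 Hz.
C is above B, so f_C = 254.4 + 2 = 256.4 Hz.

256.4 Hz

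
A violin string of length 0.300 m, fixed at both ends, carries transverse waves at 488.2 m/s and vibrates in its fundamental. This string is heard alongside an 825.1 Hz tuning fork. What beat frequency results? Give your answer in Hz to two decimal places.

For a string fixed at both ends, f_n = n·v/(2L) = 1·488.2/(2·0.300) = 813.6667 Hz.
f_beat = |813.6667 − 825.1| = 11.43 Hz.

11.43 Hz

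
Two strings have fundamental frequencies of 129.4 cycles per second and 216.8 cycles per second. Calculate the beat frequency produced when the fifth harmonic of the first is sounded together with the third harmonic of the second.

Fifth harmonic of the first: 5·129.4 = 647.0 Hz.
Third harmonic of the second: 3·216.8 = 650.4 Hz.
f_beat = |647.0 − 650.4| = 3.4 Hz.

3.4 Hz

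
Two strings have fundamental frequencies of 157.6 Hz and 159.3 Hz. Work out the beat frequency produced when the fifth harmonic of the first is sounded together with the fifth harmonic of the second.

Fifth harmonic of the first: 5·157.6 = 788.0 Hz.
Fifth harmonic of the second: 5·159.3 = 796.5 Hz.
f_beat = |788.0 − 796.5| = 8.5 Hz.

8.5 Hz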